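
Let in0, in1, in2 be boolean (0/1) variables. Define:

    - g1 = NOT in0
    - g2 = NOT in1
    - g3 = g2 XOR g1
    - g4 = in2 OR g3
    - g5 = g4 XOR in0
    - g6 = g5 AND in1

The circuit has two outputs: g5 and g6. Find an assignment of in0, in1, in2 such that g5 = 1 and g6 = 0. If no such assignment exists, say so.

Check with in0=0, in1=0, in2=1:
g1 = NOT in0 = NOT 0 = 1
g2 = NOT in1 = NOT 0 = 1
g3 = g2 XOR g1 = 1 XOR 1 = 0
g4 = in2 OR g3 = 1 OR 0 = 1
g5 = g4 XOR in0 = 1 XOR 0 = 1
g6 = g5 AND in1 = 1 AND 0 = 0
So g5 = 1 and g6 = 0.

in0=0, in1=0, in2=1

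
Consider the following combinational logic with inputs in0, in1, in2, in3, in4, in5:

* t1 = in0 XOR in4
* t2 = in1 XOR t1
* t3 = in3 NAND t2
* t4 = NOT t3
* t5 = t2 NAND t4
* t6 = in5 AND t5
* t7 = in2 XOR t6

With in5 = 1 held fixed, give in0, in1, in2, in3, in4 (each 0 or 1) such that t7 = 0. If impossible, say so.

in0=0, in1=0, in2=1, in3=0, in4=0

t7 = in2 XOR t6 must be 0, so in2 and t6 are equal.
Check with in5 = 1 and in0=0, in1=0, in2=1, in3=0, in4=0:
t1 = in0 XOR in4 = 0 XOR 0 = 0
t2 = in1 XOR t1 = 0 XOR 0 = 0
t3 = in3 NAND t2 = 0 NAND 0 = 1
t4 = NOT t3 = NOT 1 = 0
t5 = t2 NAND t4 = 0 NAND 0 = 1
t6 = in5 AND t5 = 1 AND 1 = 1
t7 = in2 XOR t6 = 1 XOR 1 = 0
So t7 = 0.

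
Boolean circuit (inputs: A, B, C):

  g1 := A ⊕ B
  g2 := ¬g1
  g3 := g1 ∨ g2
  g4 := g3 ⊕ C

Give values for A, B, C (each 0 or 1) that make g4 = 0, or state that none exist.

Check with A=1 B=0 C=1:
g1 = A ⊕ B = 1 ⊕ 0 = 1
g2 = ¬g1 = ¬1 = 0
g3 = g1 ∨ g2 = 1 ∨ 0 = 1
g4 = g3 ⊕ C = 1 ⊕ 1 = 0
So g4 = 0 as required.

A=1 B=0 C=1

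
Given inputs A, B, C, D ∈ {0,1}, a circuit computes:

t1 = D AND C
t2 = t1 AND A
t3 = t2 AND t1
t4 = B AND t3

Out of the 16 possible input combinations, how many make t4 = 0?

t4 = B AND t3 must be 0, so at least one of B, t3 is 0.
Enumerating the 16 input combinations, 15 give t4 = 0 and 1 give t4 = 1.

15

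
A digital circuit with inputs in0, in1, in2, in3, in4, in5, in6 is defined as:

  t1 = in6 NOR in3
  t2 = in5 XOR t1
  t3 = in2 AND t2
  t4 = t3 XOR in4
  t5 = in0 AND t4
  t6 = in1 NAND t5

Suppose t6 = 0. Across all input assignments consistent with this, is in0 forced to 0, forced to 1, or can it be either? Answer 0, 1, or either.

t6 = in1 NAND t5 must be 0, so both in1 = 1 and t5 = 1.
t5 = in0 AND t4 must be 1, so both in0 = 1 and t4 = 1.
t4 = t3 XOR in4 must be 1, so t3 and in4 differ.
Every assignment with t6 = 0 has in0 = 1; there are 16 such assignment(s).

1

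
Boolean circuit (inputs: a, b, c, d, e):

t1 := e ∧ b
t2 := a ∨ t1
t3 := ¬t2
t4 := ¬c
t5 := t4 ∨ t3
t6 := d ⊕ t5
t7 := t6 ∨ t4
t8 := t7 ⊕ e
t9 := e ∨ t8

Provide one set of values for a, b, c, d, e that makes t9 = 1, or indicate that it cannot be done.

a=0, b=0, c=1, d=0, e=0

Check with a=0, b=0, c=1, d=0, e=0:
t1 = e ∧ b = 0 ∧ 0 = 0
t2 = a ∨ t1 = 0 ∨ 0 = 0
t3 = ¬t2 = ¬0 = 1
t4 = ¬c = ¬1 = 0
t5 = t4 ∨ t3 = 0 ∨ 1 = 1
t6 = d ⊕ t5 = 0 ⊕ 1 = 1
t7 = t6 ∨ t4 = 1 ∨ 0 = 1
t8 = t7 ⊕ e = 1 ⊕ 0 = 1
t9 = e ∨ t8 = 0 ∨ 1 = 1
So t9 = 1 as required.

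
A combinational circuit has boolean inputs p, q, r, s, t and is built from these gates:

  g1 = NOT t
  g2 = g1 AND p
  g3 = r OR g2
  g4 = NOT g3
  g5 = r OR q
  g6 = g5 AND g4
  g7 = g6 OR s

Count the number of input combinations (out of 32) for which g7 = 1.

19

g7 = g6 OR s must be 1, so at least one of g6, s is 1.
Enumerating the 32 input combinations, 19 give g7 = 1 and 13 give g7 = 0.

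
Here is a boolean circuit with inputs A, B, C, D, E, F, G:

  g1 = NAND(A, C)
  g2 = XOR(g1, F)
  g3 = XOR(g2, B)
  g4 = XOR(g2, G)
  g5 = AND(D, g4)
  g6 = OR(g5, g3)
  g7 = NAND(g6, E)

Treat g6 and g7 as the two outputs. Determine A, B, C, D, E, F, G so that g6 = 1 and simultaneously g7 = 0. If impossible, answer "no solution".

A=0, B=0, C=0, D=1, E=1, F=0, G=0

Check with A=0, B=0, C=0, D=1, E=1, F=0, G=0:
g1 = NAND(A, C) = NAND(0, 0) = 1
g2 = XOR(g1, F) = XOR(1, 0) = 1
g3 = XOR(g2, B) = XOR(1, 0) = 1
g4 = XOR(g2, G) = XOR(1, 0) = 1
g5 = AND(D, g4) = AND(1, 1) = 1
g6 = OR(g5, g3) = OR(1, 1) = 1
g7 = NAND(g6, E) = NAND(1, 1) = 0
So g6 = 1 and g7 = 0.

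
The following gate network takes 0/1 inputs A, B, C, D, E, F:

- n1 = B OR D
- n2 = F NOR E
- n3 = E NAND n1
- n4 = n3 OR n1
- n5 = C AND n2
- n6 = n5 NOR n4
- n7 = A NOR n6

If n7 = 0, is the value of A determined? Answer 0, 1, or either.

n7 = A NOR n6 must be 0, so at least one of A, n6 is 1.
Every assignment with n7 = 0 has A = 1; there are 32 such assignment(s).

1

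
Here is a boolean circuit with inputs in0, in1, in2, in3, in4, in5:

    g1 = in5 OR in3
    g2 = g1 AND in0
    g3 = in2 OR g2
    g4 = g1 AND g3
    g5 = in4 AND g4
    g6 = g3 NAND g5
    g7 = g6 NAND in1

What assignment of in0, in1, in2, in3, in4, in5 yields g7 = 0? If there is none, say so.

Check with in0=1 in1=1 in2=0 in3=0 in4=0 in5=1:
g1 = in5 OR in3 = 1 OR 0 = 1
g2 = g1 AND in0 = 1 AND 1 = 1
g3 = in2 OR g2 = 0 OR 1 = 1
g4 = g1 AND g3 = 1 AND 1 = 1
g5 = in4 AND g4 = 0 AND 1 = 0
g6 = g3 NAND g5 = 1 NAND 0 = 1
g7 = g6 NAND in1 = 1 NAND 1 = 0
So g7 = 0 as required.

in0=1 in1=1 in2=0 in3=0 in4=0 in5=1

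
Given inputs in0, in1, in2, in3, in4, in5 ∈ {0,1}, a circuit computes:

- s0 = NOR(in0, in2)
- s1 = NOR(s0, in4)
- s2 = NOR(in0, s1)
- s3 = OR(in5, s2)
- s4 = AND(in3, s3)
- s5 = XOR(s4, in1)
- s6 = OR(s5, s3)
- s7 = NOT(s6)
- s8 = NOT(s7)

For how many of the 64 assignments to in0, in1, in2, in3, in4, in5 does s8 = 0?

s8 = NOT(s7) must be 0, so s7 = 1.
s7 = NOT(s6) must be 1, so s6 = 0.
Enumerating the 64 input combinations, 10 give s8 = 0 and 54 give s8 = 1.

10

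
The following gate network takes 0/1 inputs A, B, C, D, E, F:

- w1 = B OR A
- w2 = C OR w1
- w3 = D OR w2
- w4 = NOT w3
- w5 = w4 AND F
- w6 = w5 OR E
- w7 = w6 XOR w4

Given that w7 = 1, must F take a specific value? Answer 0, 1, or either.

either

Both values of F occur among assignments with w7 = 1:
  F=0: A=0, B=0, C=0, D=0, E=0, F=0
  F=1: A=0, B=0, C=0, D=1, E=1, F=1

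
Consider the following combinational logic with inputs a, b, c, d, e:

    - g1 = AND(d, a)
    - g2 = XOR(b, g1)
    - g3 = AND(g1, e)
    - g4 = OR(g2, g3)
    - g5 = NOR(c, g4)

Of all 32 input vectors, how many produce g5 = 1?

7

g5 = NOR(c, g4) must be 1, so both c = 0 and g4 = 0.
g4 = OR(g2, g3) must be 0, so both g2 = 0 and g3 = 0.
Enumerating the 32 input combinations, 7 give g5 = 1 and 25 give g5 = 0.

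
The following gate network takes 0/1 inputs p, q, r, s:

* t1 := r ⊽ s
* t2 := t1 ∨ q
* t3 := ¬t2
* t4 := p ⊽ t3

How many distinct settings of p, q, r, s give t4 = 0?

t4 = p ⊽ t3 must be 0, so at least one of p, t3 is 1.
Enumerating the 16 input combinations, 11 give t4 = 0 and 5 give t4 = 1.

11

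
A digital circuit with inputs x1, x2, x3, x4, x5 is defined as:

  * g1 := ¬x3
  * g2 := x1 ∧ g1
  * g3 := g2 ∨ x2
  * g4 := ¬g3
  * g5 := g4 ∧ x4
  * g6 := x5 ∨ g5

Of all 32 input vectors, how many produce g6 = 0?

13

g6 = x5 ∨ g5 must be 0, so both x5 = 0 and g5 = 0.
g5 = g4 ∧ x4 must be 0, so at least one of g4, x4 is 0.
Enumerating the 32 input combinations, 13 give g6 = 0 and 19 give g6 = 1.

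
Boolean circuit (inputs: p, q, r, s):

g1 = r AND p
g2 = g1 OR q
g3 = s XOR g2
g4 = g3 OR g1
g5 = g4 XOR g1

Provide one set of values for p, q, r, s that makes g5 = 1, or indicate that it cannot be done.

p=0, q=1, r=1, s=0

Check with p=0, q=1, r=1, s=0:
g1 = r AND p = 1 AND 0 = 0
g2 = g1 OR q = 0 OR 1 = 1
g3 = s XOR g2 = 0 XOR 1 = 1
g4 = g3 OR g1 = 1 OR 0 = 1
g5 = g4 XOR g1 = 1 XOR 0 = 1
So g5 = 1 as required.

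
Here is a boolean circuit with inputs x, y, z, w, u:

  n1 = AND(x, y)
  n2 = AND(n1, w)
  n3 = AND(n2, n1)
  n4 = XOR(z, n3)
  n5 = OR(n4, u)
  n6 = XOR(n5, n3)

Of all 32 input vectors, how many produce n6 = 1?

22

n6 = XOR(n5, n3) must be 1, so n5 and n3 differ.
Enumerating the 32 input combinations, 22 give n6 = 1 and 10 give n6 = 0.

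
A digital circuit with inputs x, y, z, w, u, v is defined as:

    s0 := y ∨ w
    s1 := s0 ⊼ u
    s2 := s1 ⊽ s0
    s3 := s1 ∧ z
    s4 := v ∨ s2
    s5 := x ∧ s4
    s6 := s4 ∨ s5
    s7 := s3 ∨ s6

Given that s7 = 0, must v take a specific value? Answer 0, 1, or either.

s7 = s3 ∨ s6 must be 0, so both s3 = 0 and s6 = 0.
s3 = s1 ∧ z must be 0, so at least one of s1, z is 0.
Every assignment with s7 = 0 has v = 0; there are 22 such assignment(s).

0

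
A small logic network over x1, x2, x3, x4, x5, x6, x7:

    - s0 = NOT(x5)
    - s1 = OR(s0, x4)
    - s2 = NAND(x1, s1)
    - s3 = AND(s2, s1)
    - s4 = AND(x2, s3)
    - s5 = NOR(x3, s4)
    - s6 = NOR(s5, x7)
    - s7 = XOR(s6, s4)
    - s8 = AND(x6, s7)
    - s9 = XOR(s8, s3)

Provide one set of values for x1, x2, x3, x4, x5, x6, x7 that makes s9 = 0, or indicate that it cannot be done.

x1=1 x2=1 x3=0 x4=0 x5=1 x6=1 x7=0

s9 = XOR(s8, s3) must be 0, so s8 and s3 are equal.
Check with x1=1 x2=1 x3=0 x4=0 x5=1 x6=1 x7=0:
s0 = NOT(x5) = NOT 1 = 0
s1 = OR(s0, x4) = OR(0, 0) = 0
s2 = NAND(x1, s1) = NAND(1, 0) = 1
s3 = AND(s2, s1) = AND(1, 0) = 0
s4 = AND(x2, s3) = AND(1, 0) = 0
s5 = NOR(x3, s4) = NOR(0, 0) = 1
s6 = NOR(s5, x7) = NOR(1, 0) = 0
s7 = XOR(s6, s4) = XOR(0, 0) = 0
s8 = AND(x6, s7) = AND(1, 0) = 0
s9 = XOR(s8, s3) = XOR(0, 0) = 0
So s9 = 0 as required.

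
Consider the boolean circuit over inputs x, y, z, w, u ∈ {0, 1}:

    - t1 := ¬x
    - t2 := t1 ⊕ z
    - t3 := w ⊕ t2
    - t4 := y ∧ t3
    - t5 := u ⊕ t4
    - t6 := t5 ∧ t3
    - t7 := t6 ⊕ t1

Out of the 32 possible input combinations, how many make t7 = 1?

t7 = t6 ⊕ t1 must be 1, so t6 and t1 differ.
Enumerating the 32 input combinations, 16 give t7 = 1 and 16 give t7 = 0.

16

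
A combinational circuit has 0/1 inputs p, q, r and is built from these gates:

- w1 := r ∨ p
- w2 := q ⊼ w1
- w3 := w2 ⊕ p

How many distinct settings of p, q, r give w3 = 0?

w3 = w2 ⊕ p must be 0, so w2 and p are equal.
Satisfying assignments:
  p=0, q=1, r=1
  p=1, q=0, r=0
  p=1, q=0, r=1

3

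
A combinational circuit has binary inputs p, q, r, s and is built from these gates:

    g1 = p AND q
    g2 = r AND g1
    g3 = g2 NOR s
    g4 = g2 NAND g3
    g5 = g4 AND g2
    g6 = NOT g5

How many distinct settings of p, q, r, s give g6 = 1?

g6 = NOT g5 must be 1, so g5 = 0.
Enumerating the 16 input combinations, 14 give g6 = 1 and 2 give g6 = 0.

14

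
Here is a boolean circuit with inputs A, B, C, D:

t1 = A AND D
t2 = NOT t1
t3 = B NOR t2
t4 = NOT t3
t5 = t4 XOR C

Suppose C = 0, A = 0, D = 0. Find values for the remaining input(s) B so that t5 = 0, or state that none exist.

no solution exists

With C = 0, A = 0, D = 0 fixed, none of the 2 settings of B give t5 = 0.
For example, with B=0:
t1 = A AND D = 0 AND 0 = 0
t2 = NOT t1 = NOT 0 = 1
t3 = B NOR t2 = 0 NOR 1 = 0
t4 = NOT t3 = NOT 0 = 1
t5 = t4 XOR C = 1 XOR 0 = 1
giving t5 = 1 ≠ 0.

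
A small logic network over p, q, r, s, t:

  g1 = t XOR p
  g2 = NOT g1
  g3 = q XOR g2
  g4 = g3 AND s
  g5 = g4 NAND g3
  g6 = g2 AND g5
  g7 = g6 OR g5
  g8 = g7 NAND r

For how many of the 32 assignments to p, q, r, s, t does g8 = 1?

g8 = g7 NAND r must be 1, so at least one of g7, r is 0.
Enumerating the 32 input combinations, 20 give g8 = 1 and 12 give g8 = 0.

20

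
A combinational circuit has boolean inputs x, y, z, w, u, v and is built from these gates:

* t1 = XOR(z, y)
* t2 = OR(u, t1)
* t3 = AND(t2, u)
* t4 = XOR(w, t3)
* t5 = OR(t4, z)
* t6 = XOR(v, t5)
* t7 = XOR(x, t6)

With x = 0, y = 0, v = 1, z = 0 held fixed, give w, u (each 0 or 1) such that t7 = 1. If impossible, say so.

w=0, u=0

Check with x = 0, y = 0, v = 1, z = 0 and w=0, u=0:
t1 = XOR(z, y) = XOR(0, 0) = 0
t2 = OR(u, t1) = OR(0, 0) = 0
t3 = AND(t2, u) = AND(0, 0) = 0
t4 = XOR(w, t3) = XOR(0, 0) = 0
t5 = OR(t4, z) = OR(0, 0) = 0
t6 = XOR(v, t5) = XOR(1, 0) = 1
t7 = XOR(x, t6) = XOR(0, 1) = 1
So t7 = 1.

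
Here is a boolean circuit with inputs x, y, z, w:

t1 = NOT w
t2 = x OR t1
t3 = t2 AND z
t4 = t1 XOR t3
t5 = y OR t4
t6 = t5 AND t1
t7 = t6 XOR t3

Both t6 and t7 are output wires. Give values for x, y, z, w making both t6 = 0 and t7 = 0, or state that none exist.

x=0, y=1, z=0, w=1

Check with x=0, y=1, z=0, w=1:
t1 = NOT w = NOT 1 = 0
t2 = x OR t1 = 0 OR 0 = 0
t3 = t2 AND z = 0 AND 0 = 0
t4 = t1 XOR t3 = 0 XOR 0 = 0
t5 = y OR t4 = 1 OR 0 = 1
t6 = t5 AND t1 = 1 AND 0 = 0
t7 = t6 XOR t3 = 0 XOR 0 = 0
So t6 = 0 and t7 = 0.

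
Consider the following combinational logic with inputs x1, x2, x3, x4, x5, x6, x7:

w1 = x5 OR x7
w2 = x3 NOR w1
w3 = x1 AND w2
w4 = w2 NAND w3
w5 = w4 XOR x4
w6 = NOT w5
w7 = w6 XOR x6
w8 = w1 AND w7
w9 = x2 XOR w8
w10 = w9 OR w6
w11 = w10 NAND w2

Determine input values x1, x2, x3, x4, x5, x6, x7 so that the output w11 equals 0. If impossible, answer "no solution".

x1=0, x2=1, x3=0, x4=0, x5=0, x6=0, x7=0

w11 = w10 NAND w2 must be 0, so both w10 = 1 and w2 = 1.
w10 = w9 OR w6 must be 1, so at least one of w9, w6 is 1.
w2 = x3 NOR w1 must be 1, so both x3 = 0 and w1 = 0.
Check with x1=0, x2=1, x3=0, x4=0, x5=0, x6=0, x7=0:
w1 = x5 OR x7 = 0 OR 0 = 0
w2 = x3 NOR w1 = 0 NOR 0 = 1
w3 = x1 AND w2 = 0 AND 1 = 0
w4 = w2 NAND w3 = 1 NAND 0 = 1
w5 = w4 XOR x4 = 1 XOR 0 = 1
w6 = NOT w5 = NOT 1 = 0
w7 = w6 XOR x6 = 0 XOR 0 = 0
w8 = w1 AND w7 = 0 AND 0 = 0
w9 = x2 XOR w8 = 1 XOR 0 = 1
w10 = w9 OR w6 = 1 OR 0 = 1
w11 = w10 NAND w2 = 1 NAND 1 = 0
So w11 = 0 as required.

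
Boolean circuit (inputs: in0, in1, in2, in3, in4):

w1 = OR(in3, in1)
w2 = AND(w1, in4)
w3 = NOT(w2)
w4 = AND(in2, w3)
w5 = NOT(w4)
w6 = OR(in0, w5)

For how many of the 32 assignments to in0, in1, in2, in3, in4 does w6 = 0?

5

w6 = OR(in0, w5) must be 0, so both in0 = 0 and w5 = 0.
Satisfying assignments:
  in0=0, in1=0, in2=1, in3=0, in4=0
  in0=0, in1=0, in2=1, in3=0, in4=1
  in0=0, in1=0, in2=1, in3=1, in4=0
  in0=0, in1=1, in2=1, in3=0, in4=0
  in0=0, in1=1, in2=1, in3=1, in4=0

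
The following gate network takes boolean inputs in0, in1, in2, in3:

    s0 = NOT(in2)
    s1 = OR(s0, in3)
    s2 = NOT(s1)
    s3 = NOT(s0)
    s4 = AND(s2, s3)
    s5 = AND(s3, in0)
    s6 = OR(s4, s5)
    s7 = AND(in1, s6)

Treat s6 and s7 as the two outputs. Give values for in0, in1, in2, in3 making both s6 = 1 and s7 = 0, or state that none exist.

in0=0 in1=0 in2=1 in3=0

Check with in0=0 in1=0 in2=1 in3=0:
s0 = NOT(in2) = NOT 1 = 0
s1 = OR(s0, in3) = OR(0, 0) = 0
s2 = NOT(s1) = NOT 0 = 1
s3 = NOT(s0) = NOT 0 = 1
s4 = AND(s2, s3) = AND(1, 1) = 1
s5 = AND(s3, in0) = AND(1, 0) = 0
s6 = OR(s4, s5) = OR(1, 0) = 1
s7 = AND(in1, s6) = AND(0, 1) = 0
So s6 = 1 and s7 = 0.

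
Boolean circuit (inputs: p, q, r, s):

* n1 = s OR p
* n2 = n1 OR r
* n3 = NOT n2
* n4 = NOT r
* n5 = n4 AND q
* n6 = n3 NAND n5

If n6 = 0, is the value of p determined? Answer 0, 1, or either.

0

n6 = n3 NAND n5 must be 0, so both n3 = 1 and n5 = 1.
Every assignment with n6 = 0 has p = 0; there are 1 such assignment(s).
  p=0, q=1, r=0, s=0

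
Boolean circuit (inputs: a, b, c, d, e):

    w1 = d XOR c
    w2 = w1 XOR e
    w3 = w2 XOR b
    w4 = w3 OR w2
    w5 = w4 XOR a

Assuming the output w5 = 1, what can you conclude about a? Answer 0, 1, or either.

Both values of a occur among assignments with w5 = 1:
  a=0: a=0, b=0, c=0, d=0, e=1
  a=1: a=1, b=0, c=0, d=0, e=0

either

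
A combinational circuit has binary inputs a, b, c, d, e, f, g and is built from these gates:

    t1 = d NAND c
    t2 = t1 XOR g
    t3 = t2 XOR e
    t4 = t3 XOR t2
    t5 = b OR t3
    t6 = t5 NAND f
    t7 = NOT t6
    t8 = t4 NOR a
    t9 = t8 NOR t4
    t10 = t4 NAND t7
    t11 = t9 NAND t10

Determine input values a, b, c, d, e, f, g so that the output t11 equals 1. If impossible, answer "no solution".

a=1 b=0 c=0 d=1 e=1 f=1 g=1

Check with a=1 b=0 c=0 d=1 e=1 f=1 g=1:
t1 = d NAND c = 1 NAND 0 = 1
t2 = t1 XOR g = 1 XOR 1 = 0
t3 = t2 XOR e = 0 XOR 1 = 1
t4 = t3 XOR t2 = 1 XOR 0 = 1
t5 = b OR t3 = 0 OR 1 = 1
t6 = t5 NAND f = 1 NAND 1 = 0
t7 = NOT t6 = NOT 0 = 1
t8 = t4 NOR a = 1 NOR 1 = 0
t9 = t8 NOR t4 = 0 NOR 1 = 0
t10 = t4 NAND t7 = 1 NAND 1 = 0
t11 = t9 NAND t10 = 0 NAND 0 = 1
So t11 = 1 as required.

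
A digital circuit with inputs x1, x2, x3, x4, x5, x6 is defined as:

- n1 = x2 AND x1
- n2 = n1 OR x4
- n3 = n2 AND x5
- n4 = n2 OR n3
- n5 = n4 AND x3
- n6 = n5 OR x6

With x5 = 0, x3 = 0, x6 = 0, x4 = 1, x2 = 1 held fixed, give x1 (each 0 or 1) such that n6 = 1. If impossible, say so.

With x5 = 0, x3 = 0, x6 = 0, x4 = 1, x2 = 1 fixed, none of the 2 settings of x1 give n6 = 1.
For example, with x1=0:
n1 = x2 AND x1 = 1 AND 0 = 0
n2 = n1 OR x4 = 0 OR 1 = 1
n3 = n2 AND x5 = 1 AND 0 = 0
n4 = n2 OR n3 = 1 OR 0 = 1
n5 = n4 AND x3 = 1 AND 0 = 0
n6 = n5 OR x6 = 0 OR 0 = 0
giving n6 = 0 ≠ 1.

no solution exists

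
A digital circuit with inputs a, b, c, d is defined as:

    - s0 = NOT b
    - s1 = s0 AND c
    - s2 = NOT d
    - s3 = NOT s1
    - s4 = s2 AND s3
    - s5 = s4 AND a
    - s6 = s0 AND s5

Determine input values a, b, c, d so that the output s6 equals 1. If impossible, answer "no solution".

s6 = s0 AND s5 must be 1, so both s0 = 1 and s5 = 1.
Check with a=1, b=0, c=0, d=0:
s0 = NOT b = NOT 0 = 1
s1 = s0 AND c = 1 AND 0 = 0
s2 = NOT d = NOT 0 = 1
s3 = NOT s1 = NOT 0 = 1
s4 = s2 AND s3 = 1 AND 1 = 1
s5 = s4 AND a = 1 AND 1 = 1
s6 = s0 AND s5 = 1 AND 1 = 1
So s6 = 1 as required.

a=1, b=0, c=0, d=0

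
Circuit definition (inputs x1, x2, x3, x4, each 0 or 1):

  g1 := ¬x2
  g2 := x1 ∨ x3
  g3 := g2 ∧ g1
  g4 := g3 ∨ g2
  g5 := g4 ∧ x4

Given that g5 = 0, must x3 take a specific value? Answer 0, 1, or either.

either

Both values of x3 occur among assignments with g5 = 0:
  x3=0: x1=0, x2=0, x3=0, x4=0
  x3=1: x1=0, x2=0, x3=1, x4=0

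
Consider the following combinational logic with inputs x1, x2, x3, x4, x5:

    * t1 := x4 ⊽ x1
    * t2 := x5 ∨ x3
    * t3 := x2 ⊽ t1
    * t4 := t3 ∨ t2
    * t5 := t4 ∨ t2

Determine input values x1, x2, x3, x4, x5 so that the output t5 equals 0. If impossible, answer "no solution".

t5 = t4 ∨ t2 must be 0, so both t4 = 0 and t2 = 0.
Check with x1=1, x2=1, x3=0, x4=0, x5=0:
t1 = x4 ⊽ x1 = 0 ⊽ 1 = 0
t2 = x5 ∨ x3 = 0 ∨ 0 = 0
t3 = x2 ⊽ t1 = 1 ⊽ 0 = 0
t4 = t3 ∨ t2 = 0 ∨ 0 = 0
t5 = t4 ∨ t2 = 0 ∨ 0 = 0
So t5 = 0 as required.

x1=1, x2=1, x3=0, x4=0, x5=0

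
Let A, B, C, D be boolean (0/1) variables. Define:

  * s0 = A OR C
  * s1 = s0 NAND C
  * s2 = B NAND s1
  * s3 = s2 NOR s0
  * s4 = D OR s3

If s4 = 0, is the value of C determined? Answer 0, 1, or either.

either

Both values of C occur among assignments with s4 = 0:
  C=0: A=0, B=0, C=0, D=0
  C=1: A=0, B=0, C=1, D=0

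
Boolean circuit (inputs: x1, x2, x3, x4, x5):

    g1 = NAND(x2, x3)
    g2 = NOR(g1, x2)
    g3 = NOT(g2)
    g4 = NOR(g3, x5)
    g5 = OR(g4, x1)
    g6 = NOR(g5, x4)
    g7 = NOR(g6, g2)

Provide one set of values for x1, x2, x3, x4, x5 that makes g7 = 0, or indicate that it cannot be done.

Check with x1=0, x2=1, x3=0, x4=0, x5=0:
g1 = NAND(x2, x3) = NAND(1, 0) = 1
g2 = NOR(g1, x2) = NOR(1, 1) = 0
g3 = NOT(g2) = NOT 0 = 1
g4 = NOR(g3, x5) = NOR(1, 0) = 0
g5 = OR(g4, x1) = OR(0, 0) = 0
g6 = NOR(g5, x4) = NOR(0, 0) = 1
g7 = NOR(g6, g2) = NOR(1, 0) = 0
So g7 = 0 as required.

x1=0, x2=1, x3=0, x4=0, x5=0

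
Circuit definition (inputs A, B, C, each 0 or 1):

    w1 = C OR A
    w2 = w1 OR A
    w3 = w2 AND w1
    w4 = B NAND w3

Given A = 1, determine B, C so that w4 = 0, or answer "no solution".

w4 = B NAND w3 must be 0, so both B = 1 and w3 = 1.
w3 = w2 AND w1 must be 1, so both w2 = 1 and w1 = 1.
Check with A = 1 and B=1, C=0:
w1 = C OR A = 0 OR 1 = 1
w2 = w1 OR A = 1 OR 1 = 1
w3 = w2 AND w1 = 1 AND 1 = 1
w4 = B NAND w3 = 1 NAND 1 = 0
So w4 = 0.

B=1, C=0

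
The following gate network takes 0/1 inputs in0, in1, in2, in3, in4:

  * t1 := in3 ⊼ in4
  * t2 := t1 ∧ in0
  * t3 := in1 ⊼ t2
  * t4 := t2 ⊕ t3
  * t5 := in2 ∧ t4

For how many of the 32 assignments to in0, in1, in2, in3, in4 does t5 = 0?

19

t5 = in2 ∧ t4 must be 0, so at least one of in2, t4 is 0.
Enumerating the 32 input combinations, 19 give t5 = 0 and 13 give t5 = 1.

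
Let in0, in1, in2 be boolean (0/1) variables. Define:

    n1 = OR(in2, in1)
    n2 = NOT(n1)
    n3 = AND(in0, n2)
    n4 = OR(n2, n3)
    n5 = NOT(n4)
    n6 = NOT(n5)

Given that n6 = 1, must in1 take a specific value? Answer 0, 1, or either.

0

n6 = NOT(n5) must be 1, so n5 = 0.
n5 = NOT(n4) must be 0, so n4 = 1.
n4 = OR(n2, n3) must be 1, so at least one of n2, n3 is 1.
Every assignment with n6 = 1 has in1 = 0; there are 2 such assignment(s).
  in0=0, in1=0, in2=0
  in0=1, in1=0, in2=0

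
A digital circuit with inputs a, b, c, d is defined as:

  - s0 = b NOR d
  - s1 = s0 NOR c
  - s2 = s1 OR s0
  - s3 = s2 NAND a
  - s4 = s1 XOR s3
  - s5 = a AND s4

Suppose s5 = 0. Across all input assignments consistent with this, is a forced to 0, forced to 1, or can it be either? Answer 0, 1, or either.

Both values of a occur among assignments with s5 = 0:
  a=0: a=0, b=0, c=0, d=0
  a=1: a=1, b=0, c=0, d=0

either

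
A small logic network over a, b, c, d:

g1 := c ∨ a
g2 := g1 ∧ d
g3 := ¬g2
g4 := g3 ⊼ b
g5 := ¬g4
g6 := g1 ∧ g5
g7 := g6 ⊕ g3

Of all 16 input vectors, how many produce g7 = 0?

g7 = g6 ⊕ g3 must be 0, so g6 and g3 are equal.
Enumerating the 16 input combinations, 9 give g7 = 0 and 7 give g7 = 1.

9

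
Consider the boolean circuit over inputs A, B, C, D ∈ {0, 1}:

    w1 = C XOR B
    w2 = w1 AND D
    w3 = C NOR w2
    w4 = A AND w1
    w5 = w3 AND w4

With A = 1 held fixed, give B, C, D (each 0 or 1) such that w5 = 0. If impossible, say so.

B=0, C=1, D=0

w5 = w3 AND w4 must be 0, so at least one of w3, w4 is 0.
Check with A = 1 and B=0, C=1, D=0:
w1 = C XOR B = 1 XOR 0 = 1
w2 = w1 AND D = 1 AND 0 = 0
w3 = C NOR w2 = 1 NOR 0 = 0
w4 = A AND w1 = 1 AND 1 = 1
w5 = w3 AND w4 = 0 AND 1 = 0
So w5 = 0.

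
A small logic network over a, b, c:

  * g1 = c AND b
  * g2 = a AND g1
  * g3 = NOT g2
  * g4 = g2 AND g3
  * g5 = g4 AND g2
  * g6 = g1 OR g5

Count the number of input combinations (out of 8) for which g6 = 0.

g6 = g1 OR g5 must be 0, so both g1 = 0 and g5 = 0.
g1 = c AND b must be 0, so at least one of c, b is 0.
Satisfying assignments:
  a=0, b=0, c=0
  a=0, b=0, c=1
  a=0, b=1, c=0
  a=1, b=0, c=0
  a=1, b=0, c=1
  a=1, b=1, c=0

6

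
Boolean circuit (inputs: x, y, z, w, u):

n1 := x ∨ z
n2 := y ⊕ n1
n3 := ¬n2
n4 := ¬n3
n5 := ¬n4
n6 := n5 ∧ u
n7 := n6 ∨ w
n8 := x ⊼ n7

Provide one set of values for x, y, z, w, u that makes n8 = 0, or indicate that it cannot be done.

x=1, y=0, z=1, w=1, u=0

n8 = x ⊼ n7 must be 0, so both x = 1 and n7 = 1.
Check with x=1, y=0, z=1, w=1, u=0:
n1 = x ∨ z = 1 ∨ 1 = 1
n2 = y ⊕ n1 = 0 ⊕ 1 = 1
n3 = ¬n2 = ¬1 = 0
n4 = ¬n3 = ¬0 = 1
n5 = ¬n4 = ¬1 = 0
n6 = n5 ∧ u = 0 ∧ 0 = 0
n7 = n6 ∨ w = 0 ∨ 1 = 1
n8 = x ⊼ n7 = 1 ⊼ 1 = 0
So n8 = 0 as required.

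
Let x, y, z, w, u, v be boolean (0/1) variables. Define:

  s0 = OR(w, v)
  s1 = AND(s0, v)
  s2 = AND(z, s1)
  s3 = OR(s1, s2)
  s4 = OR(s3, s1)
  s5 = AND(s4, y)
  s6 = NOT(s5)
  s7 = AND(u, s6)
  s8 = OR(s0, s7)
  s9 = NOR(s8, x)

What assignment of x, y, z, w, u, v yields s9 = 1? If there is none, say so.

s9 = NOR(s8, x) must be 1, so both s8 = 0 and x = 0.
s8 = OR(s0, s7) must be 0, so both s0 = 0 and s7 = 0.
s0 = OR(w, v) must be 0, so both w = 0 and v = 0.
Check with x=0, y=1, z=1, w=0, u=0, v=0:
s0 = OR(w, v) = OR(0, 0) = 0
s1 = AND(s0, v) = AND(0, 0) = 0
s2 = AND(z, s1) = AND(1, 0) = 0
s3 = OR(s1, s2) = OR(0, 0) = 0
s4 = OR(s3, s1) = OR(0, 0) = 0
s5 = AND(s4, y) = AND(0, 1) = 0
s6 = NOT(s5) = NOT 0 = 1
s7 = AND(u, s6) = AND(0, 1) = 0
s8 = OR(s0, s7) = OR(0, 0) = 0
s9 = NOR(s8, x) = NOR(0, 0) = 1
So s9 = 1 as required.

x=0, y=1, z=1, w=0, u=0, v=0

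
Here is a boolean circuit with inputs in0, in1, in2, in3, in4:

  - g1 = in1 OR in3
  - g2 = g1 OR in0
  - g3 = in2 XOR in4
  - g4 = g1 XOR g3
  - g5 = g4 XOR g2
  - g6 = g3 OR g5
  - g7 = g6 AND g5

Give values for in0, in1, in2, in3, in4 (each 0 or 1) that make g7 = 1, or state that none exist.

g7 = g6 AND g5 must be 1, so both g6 = 1 and g5 = 1.
g6 = g3 OR g5 must be 1, so at least one of g3, g5 is 1.
g5 = g4 XOR g2 must be 1, so g4 and g2 differ.
Check with in0=0, in1=1, in2=1, in3=1, in4=0:
g1 = in1 OR in3 = 1 OR 1 = 1
g2 = g1 OR in0 = 1 OR 0 = 1
g3 = in2 XOR in4 = 1 XOR 0 = 1
g4 = g1 XOR g3 = 1 XOR 1 = 0
g5 = g4 XOR g2 = 0 XOR 1 = 1
g6 = g3 OR g5 = 1 OR 1 = 1
g7 = g6 AND g5 = 1 AND 1 = 1
So g7 = 1 as required.

in0=0, in1=1, in2=1, in3=1, in4=0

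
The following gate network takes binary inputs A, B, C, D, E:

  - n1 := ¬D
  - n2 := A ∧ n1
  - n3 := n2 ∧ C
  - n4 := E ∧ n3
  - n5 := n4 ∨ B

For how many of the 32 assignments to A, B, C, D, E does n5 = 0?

15

n5 = n4 ∨ B must be 0, so both n4 = 0 and B = 0.
Enumerating the 32 input combinations, 15 give n5 = 0 and 17 give n5 = 1.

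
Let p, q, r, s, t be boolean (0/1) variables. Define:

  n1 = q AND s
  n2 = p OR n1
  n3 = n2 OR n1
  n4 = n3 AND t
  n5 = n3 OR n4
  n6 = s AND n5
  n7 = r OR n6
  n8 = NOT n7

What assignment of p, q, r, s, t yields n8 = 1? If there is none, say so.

p=0, q=0, r=0, s=1, t=0

Check with p=0, q=0, r=0, s=1, t=0:
n1 = q AND s = 0 AND 1 = 0
n2 = p OR n1 = 0 OR 0 = 0
n3 = n2 OR n1 = 0 OR 0 = 0
n4 = n3 AND t = 0 AND 0 = 0
n5 = n3 OR n4 = 0 OR 0 = 0
n6 = s AND n5 = 1 AND 0 = 0
n7 = r OR n6 = 0 OR 0 = 0
n8 = NOT n7 = NOT 0 = 1
So n8 = 1 as required.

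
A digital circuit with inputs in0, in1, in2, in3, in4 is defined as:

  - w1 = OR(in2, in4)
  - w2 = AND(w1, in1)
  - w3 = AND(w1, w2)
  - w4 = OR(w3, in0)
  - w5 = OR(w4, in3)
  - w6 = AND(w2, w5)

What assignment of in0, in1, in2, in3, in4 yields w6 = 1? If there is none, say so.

in0=1, in1=1, in2=1, in3=0, in4=1

w6 = AND(w2, w5) must be 1, so both w2 = 1 and w5 = 1.
Check with in0=1, in1=1, in2=1, in3=0, in4=1:
w1 = OR(in2, in4) = OR(1, 1) = 1
w2 = AND(w1, in1) = AND(1, 1) = 1
w3 = AND(w1, w2) = AND(1, 1) = 1
w4 = OR(w3, in0) = OR(1, 1) = 1
w5 = OR(w4, in3) = OR(1, 0) = 1
w6 = AND(w2, w5) = AND(1, 1) = 1
So w6 = 1 as required.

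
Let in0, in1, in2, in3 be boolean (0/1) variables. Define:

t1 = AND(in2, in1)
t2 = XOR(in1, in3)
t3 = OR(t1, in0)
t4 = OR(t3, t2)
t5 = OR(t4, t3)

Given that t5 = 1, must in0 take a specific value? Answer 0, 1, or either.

either

Both values of in0 occur among assignments with t5 = 1:
  in0=0: in0=0, in1=0, in2=0, in3=1
  in0=1: in0=1, in1=0, in2=0, in3=0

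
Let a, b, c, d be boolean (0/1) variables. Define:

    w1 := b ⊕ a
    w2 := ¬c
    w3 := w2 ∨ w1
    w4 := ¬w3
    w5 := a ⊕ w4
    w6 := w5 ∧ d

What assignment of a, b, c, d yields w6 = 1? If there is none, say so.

a=0, b=0, c=1, d=1

w6 = w5 ∧ d must be 1, so both w5 = 1 and d = 1.
w5 = a ⊕ w4 must be 1, so a and w4 differ.
Check with a=0, b=0, c=1, d=1:
w1 = b ⊕ a = 0 ⊕ 0 = 0
w2 = ¬c = ¬1 = 0
w3 = w2 ∨ w1 = 0 ∨ 0 = 0
w4 = ¬w3 = ¬0 = 1
w5 = a ⊕ w4 = 0 ⊕ 1 = 1
w6 = w5 ∧ d = 1 ∧ 1 = 1
So w6 = 1 as required.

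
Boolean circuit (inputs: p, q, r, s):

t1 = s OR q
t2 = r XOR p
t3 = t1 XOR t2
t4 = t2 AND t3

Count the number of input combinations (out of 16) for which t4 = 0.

14

t4 = t2 AND t3 must be 0, so at least one of t2, t3 is 0.
Enumerating the 16 input combinations, 14 give t4 = 0 and 2 give t4 = 1.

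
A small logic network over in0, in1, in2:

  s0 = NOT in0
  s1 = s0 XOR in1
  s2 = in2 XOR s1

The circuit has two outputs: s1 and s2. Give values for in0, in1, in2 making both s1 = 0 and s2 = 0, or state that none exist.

in0=0, in1=1, in2=0

Check with in0=0, in1=1, in2=0:
s0 = NOT in0 = NOT 0 = 1
s1 = s0 XOR in1 = 1 XOR 1 = 0
s2 = in2 XOR s1 = 0 XOR 0 = 0
So s1 = 0 and s2 = 0.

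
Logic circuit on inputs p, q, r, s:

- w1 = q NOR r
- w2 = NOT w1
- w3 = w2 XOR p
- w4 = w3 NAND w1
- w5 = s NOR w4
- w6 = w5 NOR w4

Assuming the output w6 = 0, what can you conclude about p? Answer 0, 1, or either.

either

Both values of p occur among assignments with w6 = 0:
  p=0: p=0, q=0, r=0, s=0
  p=1: p=1, q=0, r=0, s=0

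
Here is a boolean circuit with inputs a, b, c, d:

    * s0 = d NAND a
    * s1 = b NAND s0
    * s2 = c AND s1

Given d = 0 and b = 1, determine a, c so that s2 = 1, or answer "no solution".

no solution exists

With d = 0 and b = 1 fixed, none of the 4 settings of a, c give s2 = 1.
For example, with a=1, c=0:
s0 = d NAND a = 0 NAND 1 = 1
s1 = b NAND s0 = 1 NAND 1 = 0
s2 = c AND s1 = 0 AND 0 = 0
giving s2 = 0 ≠ 1.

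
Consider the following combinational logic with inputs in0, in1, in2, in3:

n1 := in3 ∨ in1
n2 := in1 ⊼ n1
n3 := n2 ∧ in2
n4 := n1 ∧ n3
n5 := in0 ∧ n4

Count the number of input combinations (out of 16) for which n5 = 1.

1

n5 = in0 ∧ n4 must be 1, so both in0 = 1 and n4 = 1.
Satisfying assignments:
  in0=1, in1=0, in2=1, in3=1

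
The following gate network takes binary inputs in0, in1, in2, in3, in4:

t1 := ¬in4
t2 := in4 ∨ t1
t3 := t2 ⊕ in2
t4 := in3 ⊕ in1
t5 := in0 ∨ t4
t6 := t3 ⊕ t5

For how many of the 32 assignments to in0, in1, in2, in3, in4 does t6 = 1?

16

t6 = t3 ⊕ t5 must be 1, so t3 and t5 differ.
Enumerating the 32 input combinations, 16 give t6 = 1 and 16 give t6 = 0.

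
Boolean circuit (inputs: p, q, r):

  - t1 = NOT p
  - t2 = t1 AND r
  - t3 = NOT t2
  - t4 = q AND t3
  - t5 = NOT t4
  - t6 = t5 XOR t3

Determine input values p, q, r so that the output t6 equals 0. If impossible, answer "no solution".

p=1 q=0 r=1

t6 = t5 XOR t3 must be 0, so t5 and t3 are equal.
Check with p=1 q=0 r=1:
t1 = NOT p = NOT 1 = 0
t2 = t1 AND r = 0 AND 1 = 0
t3 = NOT t2 = NOT 0 = 1
t4 = q AND t3 = 0 AND 1 = 0
t5 = NOT t4 = NOT 0 = 1
t6 = t5 XOR t3 = 1 XOR 1 = 0
So t6 = 0 as required.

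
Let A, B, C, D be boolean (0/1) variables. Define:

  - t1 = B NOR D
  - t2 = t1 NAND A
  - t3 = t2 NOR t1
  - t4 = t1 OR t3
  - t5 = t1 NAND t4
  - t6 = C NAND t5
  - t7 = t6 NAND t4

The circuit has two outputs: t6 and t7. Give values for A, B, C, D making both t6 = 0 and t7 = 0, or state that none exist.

no solution exists

Across all 16 input combinations, none give both t6 = 0 and t7 = 0.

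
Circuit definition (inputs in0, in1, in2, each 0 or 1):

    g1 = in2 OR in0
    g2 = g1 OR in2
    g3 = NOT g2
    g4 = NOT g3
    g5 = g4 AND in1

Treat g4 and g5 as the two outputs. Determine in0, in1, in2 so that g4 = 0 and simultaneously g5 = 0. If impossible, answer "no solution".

in0=0, in1=1, in2=0

Check with in0=0, in1=1, in2=0:
g1 = in2 OR in0 = 0 OR 0 = 0
g2 = g1 OR in2 = 0 OR 0 = 0
g3 = NOT g2 = NOT 0 = 1
g4 = NOT g3 = NOT 1 = 0
g5 = g4 AND in1 = 0 AND 1 = 0
So g4 = 0 and g5 = 0.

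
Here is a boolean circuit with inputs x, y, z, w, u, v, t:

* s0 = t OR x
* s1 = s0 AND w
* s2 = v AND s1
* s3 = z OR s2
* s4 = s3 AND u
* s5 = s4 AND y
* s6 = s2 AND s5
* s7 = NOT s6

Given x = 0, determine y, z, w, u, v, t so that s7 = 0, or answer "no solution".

s7 = NOT s6 must be 0, so s6 = 1.
s6 = s2 AND s5 must be 1, so both s2 = 1 and s5 = 1.
Check with x = 0 and y=1, z=1, w=1, u=1, v=1, t=1:
s0 = t OR x = 1 OR 0 = 1
s1 = s0 AND w = 1 AND 1 = 1
s2 = v AND s1 = 1 AND 1 = 1
s3 = z OR s2 = 1 OR 1 = 1
s4 = s3 AND u = 1 AND 1 = 1
s5 = s4 AND y = 1 AND 1 = 1
s6 = s2 AND s5 = 1 AND 1 = 1
s7 = NOT s6 = NOT 1 = 0
So s7 = 0.

y=1, z=1, w=1, u=1, v=1, t=1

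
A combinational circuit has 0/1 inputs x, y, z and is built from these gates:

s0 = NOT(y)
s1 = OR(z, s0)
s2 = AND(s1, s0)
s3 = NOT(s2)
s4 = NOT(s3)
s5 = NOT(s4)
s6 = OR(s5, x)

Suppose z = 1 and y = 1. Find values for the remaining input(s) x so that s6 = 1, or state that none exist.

s6 = OR(s5, x) must be 1, so at least one of s5, x is 1.
Check with z = 1 and y = 1 and x=1:
s0 = NOT(y) = NOT 1 = 0
s1 = OR(z, s0) = OR(1, 0) = 1
s2 = AND(s1, s0) = AND(1, 0) = 0
s3 = NOT(s2) = NOT 0 = 1
s4 = NOT(s3) = NOT 1 = 0
s5 = NOT(s4) = NOT 0 = 1
s6 = OR(s5, x) = OR(1, 1) = 1
So s6 = 1.

x=1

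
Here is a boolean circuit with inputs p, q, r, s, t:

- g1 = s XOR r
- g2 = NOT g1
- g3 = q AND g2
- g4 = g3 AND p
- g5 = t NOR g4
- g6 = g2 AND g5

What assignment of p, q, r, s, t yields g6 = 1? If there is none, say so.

p=0, q=1, r=1, s=1, t=0

g6 = g2 AND g5 must be 1, so both g2 = 1 and g5 = 1.
g2 = NOT g1 must be 1, so g1 = 0.
Check with p=0, q=1, r=1, s=1, t=0:
g1 = s XOR r = 1 XOR 1 = 0
g2 = NOT g1 = NOT 0 = 1
g3 = q AND g2 = 1 AND 1 = 1
g4 = g3 AND p = 1 AND 0 = 0
g5 = t NOR g4 = 0 NOR 0 = 1
g6 = g2 AND g5 = 1 AND 1 = 1
So g6 = 1 as required.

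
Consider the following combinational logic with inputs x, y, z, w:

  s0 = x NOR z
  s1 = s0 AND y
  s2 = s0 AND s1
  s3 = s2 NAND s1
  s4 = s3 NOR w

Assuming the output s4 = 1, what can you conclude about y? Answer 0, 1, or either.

1

s4 = s3 NOR w must be 1, so both s3 = 0 and w = 0.
s3 = s2 NAND s1 must be 0, so both s2 = 1 and s1 = 1.
s2 = s0 AND s1 must be 1, so both s0 = 1 and s1 = 1.
Every assignment with s4 = 1 has y = 1; there are 1 such assignment(s).
  x=0, y=1, z=0, w=0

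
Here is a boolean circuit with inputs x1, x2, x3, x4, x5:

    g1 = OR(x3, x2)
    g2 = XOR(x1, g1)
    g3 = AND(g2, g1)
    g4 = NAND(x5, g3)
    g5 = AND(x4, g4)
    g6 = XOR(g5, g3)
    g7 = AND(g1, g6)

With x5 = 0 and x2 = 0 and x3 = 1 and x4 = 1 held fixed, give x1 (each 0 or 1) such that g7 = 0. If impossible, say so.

x1=0

g7 = AND(g1, g6) must be 0, so at least one of g1, g6 is 0.
Check with x5 = 0 and x2 = 0 and x3 = 1 and x4 = 1 and x1=0:
g1 = OR(x3, x2) = OR(1, 0) = 1
g2 = XOR(x1, g1) = XOR(0, 1) = 1
g3 = AND(g2, g1) = AND(1, 1) = 1
g4 = NAND(x5, g3) = NAND(0, 1) = 1
g5 = AND(x4, g4) = AND(1, 1) = 1
g6 = XOR(g5, g3) = XOR(1, 1) = 0
g7 = AND(g1, g6) = AND(1, 0) = 0
So g7 = 0.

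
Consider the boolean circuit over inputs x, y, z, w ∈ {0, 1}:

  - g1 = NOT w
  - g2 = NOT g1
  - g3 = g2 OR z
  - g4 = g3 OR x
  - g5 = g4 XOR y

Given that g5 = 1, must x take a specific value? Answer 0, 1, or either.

Both values of x occur among assignments with g5 = 1:
  x=0: x=0, y=0, z=0, w=1
  x=1: x=1, y=0, z=0, w=0

either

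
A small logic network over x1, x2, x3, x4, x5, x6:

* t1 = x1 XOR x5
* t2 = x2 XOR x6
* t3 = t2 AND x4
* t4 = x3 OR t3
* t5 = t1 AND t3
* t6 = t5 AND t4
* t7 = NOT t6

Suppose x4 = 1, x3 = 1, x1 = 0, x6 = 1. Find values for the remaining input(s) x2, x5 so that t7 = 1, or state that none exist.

t7 = NOT t6 must be 1, so t6 = 0.
Check with x4 = 1, x3 = 1, x1 = 0, x6 = 1 and x2=1, x5=1:
t1 = x1 XOR x5 = 0 XOR 1 = 1
t2 = x2 XOR x6 = 1 XOR 1 = 0
t3 = t2 AND x4 = 0 AND 1 = 0
t4 = x3 OR t3 = 1 OR 0 = 1
t5 = t1 AND t3 = 1 AND 0 = 0
t6 = t5 AND t4 = 0 AND 1 = 0
t7 = NOT t6 = NOT 0 = 1
So t7 = 1.

x2=1 x5=1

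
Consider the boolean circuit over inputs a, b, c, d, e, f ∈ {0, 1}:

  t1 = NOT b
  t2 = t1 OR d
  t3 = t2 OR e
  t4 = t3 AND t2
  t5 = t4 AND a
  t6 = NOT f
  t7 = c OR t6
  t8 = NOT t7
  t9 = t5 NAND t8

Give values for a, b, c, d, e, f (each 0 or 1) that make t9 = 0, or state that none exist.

a=1, b=1, c=0, d=1, e=1, f=1

t9 = t5 NAND t8 must be 0, so both t5 = 1 and t8 = 1.
t5 = t4 AND a must be 1, so both t4 = 1 and a = 1.
t8 = NOT t7 must be 1, so t7 = 0.
Check with a=1, b=1, c=0, d=1, e=1, f=1:
t1 = NOT b = NOT 1 = 0
t2 = t1 OR d = 0 OR 1 = 1
t3 = t2 OR e = 1 OR 1 = 1
t4 = t3 AND t2 = 1 AND 1 = 1
t5 = t4 AND a = 1 AND 1 = 1
t6 = NOT f = NOT 1 = 0
t7 = c OR t6 = 0 OR 0 = 0
t8 = NOT t7 = NOT 0 = 1
t9 = t5 NAND t8 = 1 NAND 1 = 0
So t9 = 0 as required.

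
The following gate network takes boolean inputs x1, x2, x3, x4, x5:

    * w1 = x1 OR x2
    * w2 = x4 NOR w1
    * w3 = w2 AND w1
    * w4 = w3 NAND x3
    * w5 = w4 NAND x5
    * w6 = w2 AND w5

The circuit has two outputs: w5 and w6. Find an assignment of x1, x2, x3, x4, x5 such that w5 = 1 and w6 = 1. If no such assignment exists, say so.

x1=0 x2=0 x3=1 x4=0 x5=0

Check with x1=0 x2=0 x3=1 x4=0 x5=0:
w1 = x1 OR x2 = 0 OR 0 = 0
w2 = x4 NOR w1 = 0 NOR 0 = 1
w3 = w2 AND w1 = 1 AND 0 = 0
w4 = w3 NAND x3 = 0 NAND 1 = 1
w5 = w4 NAND x5 = 1 NAND 0 = 1
w6 = w2 AND w5 = 1 AND 1 = 1
So w5 = 1 and w6 = 1.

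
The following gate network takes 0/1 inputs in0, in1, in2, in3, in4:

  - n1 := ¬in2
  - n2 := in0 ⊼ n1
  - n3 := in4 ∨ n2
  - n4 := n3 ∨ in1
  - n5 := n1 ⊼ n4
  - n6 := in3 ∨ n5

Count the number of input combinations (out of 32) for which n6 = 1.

n6 = in3 ∨ n5 must be 1, so at least one of in3, n5 is 1.
Enumerating the 32 input combinations, 25 give n6 = 1 and 7 give n6 = 0.

25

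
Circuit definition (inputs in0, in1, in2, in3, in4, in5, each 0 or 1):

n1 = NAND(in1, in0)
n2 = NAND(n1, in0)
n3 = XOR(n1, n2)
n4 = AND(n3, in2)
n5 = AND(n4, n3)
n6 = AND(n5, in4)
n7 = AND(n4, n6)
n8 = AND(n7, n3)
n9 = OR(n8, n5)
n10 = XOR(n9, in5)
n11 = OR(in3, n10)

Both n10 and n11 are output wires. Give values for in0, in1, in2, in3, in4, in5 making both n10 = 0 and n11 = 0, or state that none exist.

in0=0, in1=1, in2=0, in3=0, in4=1, in5=0

Check with in0=0, in1=1, in2=0, in3=0, in4=1, in5=0:
n1 = NAND(in1, in0) = NAND(1, 0) = 1
n2 = NAND(n1, in0) = NAND(1, 0) = 1
n3 = XOR(n1, n2) = XOR(1, 1) = 0
n4 = AND(n3, in2) = AND(0, 0) = 0
n5 = AND(n4, n3) = AND(0, 0) = 0
n6 = AND(n5, in4) = AND(0, 1) = 0
n7 = AND(n4, n6) = AND(0, 0) = 0
n8 = AND(n7, n3) = AND(0, 0) = 0
n9 = OR(n8, n5) = OR(0, 0) = 0
n10 = XOR(n9, in5) = XOR(0, 0) = 0
n11 = OR(in3, n10) = OR(0, 0) = 0
So n10 = 0 and n11 = 0.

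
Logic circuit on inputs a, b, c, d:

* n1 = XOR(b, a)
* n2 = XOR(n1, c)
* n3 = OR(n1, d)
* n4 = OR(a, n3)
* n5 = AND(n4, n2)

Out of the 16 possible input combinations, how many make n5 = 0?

9

n5 = AND(n4, n2) must be 0, so at least one of n4, n2 is 0.
Enumerating the 16 input combinations, 9 give n5 = 0 and 7 give n5 = 1.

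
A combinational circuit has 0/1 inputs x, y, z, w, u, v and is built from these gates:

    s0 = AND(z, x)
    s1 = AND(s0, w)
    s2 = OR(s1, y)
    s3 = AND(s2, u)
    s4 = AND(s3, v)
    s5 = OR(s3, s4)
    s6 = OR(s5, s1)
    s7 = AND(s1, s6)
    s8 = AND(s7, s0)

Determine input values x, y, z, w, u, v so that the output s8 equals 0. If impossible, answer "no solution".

x=1 y=0 z=0 w=1 u=1 v=0

s8 = AND(s7, s0) must be 0, so at least one of s7, s0 is 0.
Check with x=1 y=0 z=0 w=1 u=1 v=0:
s0 = AND(z, x) = AND(0, 1) = 0
s1 = AND(s0, w) = AND(0, 1) = 0
s2 = OR(s1, y) = OR(0, 0) = 0
s3 = AND(s2, u) = AND(0, 1) = 0
s4 = AND(s3, v) = AND(0, 0) = 0
s5 = OR(s3, s4) = OR(0, 0) = 0
s6 = OR(s5, s1) = OR(0, 0) = 0
s7 = AND(s1, s6) = AND(0, 0) = 0
s8 = AND(s7, s0) = AND(0, 0) = 0
So s8 = 0 as required.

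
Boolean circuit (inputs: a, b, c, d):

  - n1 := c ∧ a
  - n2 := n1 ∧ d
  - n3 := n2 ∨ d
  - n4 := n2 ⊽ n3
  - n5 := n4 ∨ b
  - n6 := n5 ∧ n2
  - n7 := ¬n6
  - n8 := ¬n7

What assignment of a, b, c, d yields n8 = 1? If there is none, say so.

n8 = ¬n7 must be 1, so n7 = 0.
Check with a=1, b=1, c=1, d=1:
n1 = c ∧ a = 1 ∧ 1 = 1
n2 = n1 ∧ d = 1 ∧ 1 = 1
n3 = n2 ∨ d = 1 ∨ 1 = 1
n4 = n2 ⊽ n3 = 1 ⊽ 1 = 0
n5 = n4 ∨ b = 0 ∨ 1 = 1
n6 = n5 ∧ n2 = 1 ∧ 1 = 1
n7 = ¬n6 = ¬1 = 0
n8 = ¬n7 = ¬0 = 1
So n8 = 1 as required.

a=1, b=1, c=1, d=1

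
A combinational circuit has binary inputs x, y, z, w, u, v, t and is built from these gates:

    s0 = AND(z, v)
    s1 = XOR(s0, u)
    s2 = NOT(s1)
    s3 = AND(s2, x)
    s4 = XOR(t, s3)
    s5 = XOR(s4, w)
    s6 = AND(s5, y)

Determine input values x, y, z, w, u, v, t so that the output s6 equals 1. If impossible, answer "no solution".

Check with x=1, y=1, z=0, w=1, u=1, v=1, t=0:
s0 = AND(z, v) = AND(0, 1) = 0
s1 = XOR(s0, u) = XOR(0, 1) = 1
s2 = NOT(s1) = NOT 1 = 0
s3 = AND(s2, x) = AND(0, 1) = 0
s4 = XOR(t, s3) = XOR(0, 0) = 0
s5 = XOR(s4, w) = XOR(0, 1) = 1
s6 = AND(s5, y) = AND(1, 1) = 1
So s6 = 1 as required.

x=1, y=1, z=0, w=1, u=1, v=1, t=0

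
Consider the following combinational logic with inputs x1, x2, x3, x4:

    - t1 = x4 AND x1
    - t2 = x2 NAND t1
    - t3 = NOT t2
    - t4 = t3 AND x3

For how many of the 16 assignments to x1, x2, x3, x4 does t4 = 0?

t4 = t3 AND x3 must be 0, so at least one of t3, x3 is 0.
Enumerating the 16 input combinations, 15 give t4 = 0 and 1 give t4 = 1.

15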